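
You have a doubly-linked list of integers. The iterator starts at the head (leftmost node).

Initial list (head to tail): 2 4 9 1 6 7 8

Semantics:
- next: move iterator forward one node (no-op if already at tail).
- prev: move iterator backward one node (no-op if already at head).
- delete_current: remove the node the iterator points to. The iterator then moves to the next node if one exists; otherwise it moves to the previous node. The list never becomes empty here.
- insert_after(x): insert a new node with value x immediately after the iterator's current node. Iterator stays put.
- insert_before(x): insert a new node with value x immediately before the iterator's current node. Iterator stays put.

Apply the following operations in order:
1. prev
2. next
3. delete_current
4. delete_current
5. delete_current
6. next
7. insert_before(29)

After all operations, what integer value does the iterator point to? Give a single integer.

After 1 (prev): list=[2, 4, 9, 1, 6, 7, 8] cursor@2
After 2 (next): list=[2, 4, 9, 1, 6, 7, 8] cursor@4
After 3 (delete_current): list=[2, 9, 1, 6, 7, 8] cursor@9
After 4 (delete_current): list=[2, 1, 6, 7, 8] cursor@1
After 5 (delete_current): list=[2, 6, 7, 8] cursor@6
After 6 (next): list=[2, 6, 7, 8] cursor@7
After 7 (insert_before(29)): list=[2, 6, 29, 7, 8] cursor@7

Answer: 7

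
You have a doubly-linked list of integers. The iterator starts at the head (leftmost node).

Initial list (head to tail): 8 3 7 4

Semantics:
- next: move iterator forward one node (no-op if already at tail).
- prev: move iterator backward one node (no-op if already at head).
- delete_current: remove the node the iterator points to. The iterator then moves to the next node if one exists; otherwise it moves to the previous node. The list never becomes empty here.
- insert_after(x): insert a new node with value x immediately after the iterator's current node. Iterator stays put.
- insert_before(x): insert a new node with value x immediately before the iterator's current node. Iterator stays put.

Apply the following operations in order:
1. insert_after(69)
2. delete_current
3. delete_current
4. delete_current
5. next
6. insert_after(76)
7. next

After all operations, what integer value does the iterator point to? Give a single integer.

Answer: 76

Derivation:
After 1 (insert_after(69)): list=[8, 69, 3, 7, 4] cursor@8
After 2 (delete_current): list=[69, 3, 7, 4] cursor@69
After 3 (delete_current): list=[3, 7, 4] cursor@3
After 4 (delete_current): list=[7, 4] cursor@7
After 5 (next): list=[7, 4] cursor@4
After 6 (insert_after(76)): list=[7, 4, 76] cursor@4
After 7 (next): list=[7, 4, 76] cursor@76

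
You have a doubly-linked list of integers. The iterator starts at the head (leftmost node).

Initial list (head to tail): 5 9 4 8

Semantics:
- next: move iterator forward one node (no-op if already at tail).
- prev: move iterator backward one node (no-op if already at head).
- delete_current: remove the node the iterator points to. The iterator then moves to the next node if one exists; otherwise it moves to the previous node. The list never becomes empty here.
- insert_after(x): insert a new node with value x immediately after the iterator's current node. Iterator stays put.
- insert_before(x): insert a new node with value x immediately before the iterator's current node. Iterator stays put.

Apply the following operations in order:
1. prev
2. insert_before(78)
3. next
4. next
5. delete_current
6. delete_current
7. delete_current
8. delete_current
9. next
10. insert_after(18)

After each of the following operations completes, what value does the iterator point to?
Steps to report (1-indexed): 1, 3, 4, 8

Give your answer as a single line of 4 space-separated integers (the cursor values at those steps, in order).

After 1 (prev): list=[5, 9, 4, 8] cursor@5
After 2 (insert_before(78)): list=[78, 5, 9, 4, 8] cursor@5
After 3 (next): list=[78, 5, 9, 4, 8] cursor@9
After 4 (next): list=[78, 5, 9, 4, 8] cursor@4
After 5 (delete_current): list=[78, 5, 9, 8] cursor@8
After 6 (delete_current): list=[78, 5, 9] cursor@9
After 7 (delete_current): list=[78, 5] cursor@5
After 8 (delete_current): list=[78] cursor@78
After 9 (next): list=[78] cursor@78
After 10 (insert_after(18)): list=[78, 18] cursor@78

Answer: 5 9 4 78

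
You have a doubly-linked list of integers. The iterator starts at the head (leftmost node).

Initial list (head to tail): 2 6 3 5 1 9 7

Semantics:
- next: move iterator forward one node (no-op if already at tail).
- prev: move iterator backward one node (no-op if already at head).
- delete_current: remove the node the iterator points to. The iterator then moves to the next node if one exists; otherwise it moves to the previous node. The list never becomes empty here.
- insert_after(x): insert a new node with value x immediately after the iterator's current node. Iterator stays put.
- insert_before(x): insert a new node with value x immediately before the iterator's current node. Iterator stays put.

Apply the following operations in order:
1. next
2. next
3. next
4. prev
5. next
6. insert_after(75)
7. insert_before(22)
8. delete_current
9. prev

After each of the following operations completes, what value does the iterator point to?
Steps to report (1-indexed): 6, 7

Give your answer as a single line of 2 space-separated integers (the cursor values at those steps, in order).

After 1 (next): list=[2, 6, 3, 5, 1, 9, 7] cursor@6
After 2 (next): list=[2, 6, 3, 5, 1, 9, 7] cursor@3
After 3 (next): list=[2, 6, 3, 5, 1, 9, 7] cursor@5
After 4 (prev): list=[2, 6, 3, 5, 1, 9, 7] cursor@3
After 5 (next): list=[2, 6, 3, 5, 1, 9, 7] cursor@5
After 6 (insert_after(75)): list=[2, 6, 3, 5, 75, 1, 9, 7] cursor@5
After 7 (insert_before(22)): list=[2, 6, 3, 22, 5, 75, 1, 9, 7] cursor@5
After 8 (delete_current): list=[2, 6, 3, 22, 75, 1, 9, 7] cursor@75
After 9 (prev): list=[2, 6, 3, 22, 75, 1, 9, 7] cursor@22

Answer: 5 5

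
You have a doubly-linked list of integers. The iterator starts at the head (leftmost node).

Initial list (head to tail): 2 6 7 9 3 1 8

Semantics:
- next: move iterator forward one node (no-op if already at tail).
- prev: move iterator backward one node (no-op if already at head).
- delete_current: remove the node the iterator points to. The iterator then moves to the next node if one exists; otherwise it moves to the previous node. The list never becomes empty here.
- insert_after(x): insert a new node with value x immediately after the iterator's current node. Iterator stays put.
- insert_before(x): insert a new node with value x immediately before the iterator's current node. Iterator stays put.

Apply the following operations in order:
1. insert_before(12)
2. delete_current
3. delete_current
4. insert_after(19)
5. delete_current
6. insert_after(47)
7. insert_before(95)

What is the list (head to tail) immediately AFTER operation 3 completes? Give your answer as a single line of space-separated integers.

Answer: 12 7 9 3 1 8

Derivation:
After 1 (insert_before(12)): list=[12, 2, 6, 7, 9, 3, 1, 8] cursor@2
After 2 (delete_current): list=[12, 6, 7, 9, 3, 1, 8] cursor@6
After 3 (delete_current): list=[12, 7, 9, 3, 1, 8] cursor@7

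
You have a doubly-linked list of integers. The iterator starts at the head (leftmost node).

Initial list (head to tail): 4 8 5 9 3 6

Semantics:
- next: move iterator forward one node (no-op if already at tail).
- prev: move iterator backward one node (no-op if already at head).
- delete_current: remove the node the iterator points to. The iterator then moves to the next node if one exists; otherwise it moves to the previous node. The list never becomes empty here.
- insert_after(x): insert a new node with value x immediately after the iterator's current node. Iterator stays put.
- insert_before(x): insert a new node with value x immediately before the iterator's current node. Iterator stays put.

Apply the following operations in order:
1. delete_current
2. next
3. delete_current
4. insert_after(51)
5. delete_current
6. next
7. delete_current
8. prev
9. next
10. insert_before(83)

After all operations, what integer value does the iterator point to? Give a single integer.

Answer: 6

Derivation:
After 1 (delete_current): list=[8, 5, 9, 3, 6] cursor@8
After 2 (next): list=[8, 5, 9, 3, 6] cursor@5
After 3 (delete_current): list=[8, 9, 3, 6] cursor@9
After 4 (insert_after(51)): list=[8, 9, 51, 3, 6] cursor@9
After 5 (delete_current): list=[8, 51, 3, 6] cursor@51
After 6 (next): list=[8, 51, 3, 6] cursor@3
After 7 (delete_current): list=[8, 51, 6] cursor@6
After 8 (prev): list=[8, 51, 6] cursor@51
After 9 (next): list=[8, 51, 6] cursor@6
After 10 (insert_before(83)): list=[8, 51, 83, 6] cursor@6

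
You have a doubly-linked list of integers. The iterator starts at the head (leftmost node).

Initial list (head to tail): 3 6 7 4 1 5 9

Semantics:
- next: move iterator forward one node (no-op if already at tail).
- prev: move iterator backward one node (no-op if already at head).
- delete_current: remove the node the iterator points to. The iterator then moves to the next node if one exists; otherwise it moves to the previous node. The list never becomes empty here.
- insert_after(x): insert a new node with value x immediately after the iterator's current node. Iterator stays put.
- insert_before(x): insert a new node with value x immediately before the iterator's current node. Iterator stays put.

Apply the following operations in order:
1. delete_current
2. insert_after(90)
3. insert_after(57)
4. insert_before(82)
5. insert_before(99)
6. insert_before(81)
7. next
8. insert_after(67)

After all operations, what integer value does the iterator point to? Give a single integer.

After 1 (delete_current): list=[6, 7, 4, 1, 5, 9] cursor@6
After 2 (insert_after(90)): list=[6, 90, 7, 4, 1, 5, 9] cursor@6
After 3 (insert_after(57)): list=[6, 57, 90, 7, 4, 1, 5, 9] cursor@6
After 4 (insert_before(82)): list=[82, 6, 57, 90, 7, 4, 1, 5, 9] cursor@6
After 5 (insert_before(99)): list=[82, 99, 6, 57, 90, 7, 4, 1, 5, 9] cursor@6
After 6 (insert_before(81)): list=[82, 99, 81, 6, 57, 90, 7, 4, 1, 5, 9] cursor@6
After 7 (next): list=[82, 99, 81, 6, 57, 90, 7, 4, 1, 5, 9] cursor@57
After 8 (insert_after(67)): list=[82, 99, 81, 6, 57, 67, 90, 7, 4, 1, 5, 9] cursor@57

Answer: 57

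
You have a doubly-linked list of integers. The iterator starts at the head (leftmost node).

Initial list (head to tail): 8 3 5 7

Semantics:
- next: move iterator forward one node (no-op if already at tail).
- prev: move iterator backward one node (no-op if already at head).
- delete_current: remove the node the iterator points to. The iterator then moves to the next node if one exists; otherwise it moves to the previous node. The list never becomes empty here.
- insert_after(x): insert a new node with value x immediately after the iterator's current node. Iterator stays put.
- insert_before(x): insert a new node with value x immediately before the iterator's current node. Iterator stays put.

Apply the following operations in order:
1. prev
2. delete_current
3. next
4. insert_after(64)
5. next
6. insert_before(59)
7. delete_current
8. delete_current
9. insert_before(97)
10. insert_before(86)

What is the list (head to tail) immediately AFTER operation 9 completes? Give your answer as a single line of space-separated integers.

After 1 (prev): list=[8, 3, 5, 7] cursor@8
After 2 (delete_current): list=[3, 5, 7] cursor@3
After 3 (next): list=[3, 5, 7] cursor@5
After 4 (insert_after(64)): list=[3, 5, 64, 7] cursor@5
After 5 (next): list=[3, 5, 64, 7] cursor@64
After 6 (insert_before(59)): list=[3, 5, 59, 64, 7] cursor@64
After 7 (delete_current): list=[3, 5, 59, 7] cursor@7
After 8 (delete_current): list=[3, 5, 59] cursor@59
After 9 (insert_before(97)): list=[3, 5, 97, 59] cursor@59

Answer: 3 5 97 59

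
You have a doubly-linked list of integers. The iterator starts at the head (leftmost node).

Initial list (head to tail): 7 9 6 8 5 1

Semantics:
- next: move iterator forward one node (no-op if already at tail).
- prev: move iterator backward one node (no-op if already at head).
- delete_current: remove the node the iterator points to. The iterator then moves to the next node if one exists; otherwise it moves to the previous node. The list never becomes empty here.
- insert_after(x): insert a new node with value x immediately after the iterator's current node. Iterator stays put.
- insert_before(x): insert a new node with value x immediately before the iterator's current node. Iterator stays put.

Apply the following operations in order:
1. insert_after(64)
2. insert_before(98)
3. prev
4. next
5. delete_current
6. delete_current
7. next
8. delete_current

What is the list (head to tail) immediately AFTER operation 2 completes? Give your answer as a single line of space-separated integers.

Answer: 98 7 64 9 6 8 5 1

Derivation:
After 1 (insert_after(64)): list=[7, 64, 9, 6, 8, 5, 1] cursor@7
After 2 (insert_before(98)): list=[98, 7, 64, 9, 6, 8, 5, 1] cursor@7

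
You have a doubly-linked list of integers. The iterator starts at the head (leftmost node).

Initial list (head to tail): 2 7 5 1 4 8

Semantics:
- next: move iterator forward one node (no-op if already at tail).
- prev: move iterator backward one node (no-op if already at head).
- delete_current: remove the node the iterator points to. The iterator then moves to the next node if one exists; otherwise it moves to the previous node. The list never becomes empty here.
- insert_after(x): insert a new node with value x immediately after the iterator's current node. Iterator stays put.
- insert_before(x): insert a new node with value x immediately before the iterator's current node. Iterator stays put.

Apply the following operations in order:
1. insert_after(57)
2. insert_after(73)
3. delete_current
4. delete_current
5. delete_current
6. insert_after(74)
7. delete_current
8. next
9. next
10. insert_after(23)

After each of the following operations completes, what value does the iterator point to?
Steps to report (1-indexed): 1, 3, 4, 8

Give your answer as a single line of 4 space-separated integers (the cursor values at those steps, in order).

Answer: 2 73 57 5

Derivation:
After 1 (insert_after(57)): list=[2, 57, 7, 5, 1, 4, 8] cursor@2
After 2 (insert_after(73)): list=[2, 73, 57, 7, 5, 1, 4, 8] cursor@2
After 3 (delete_current): list=[73, 57, 7, 5, 1, 4, 8] cursor@73
After 4 (delete_current): list=[57, 7, 5, 1, 4, 8] cursor@57
After 5 (delete_current): list=[7, 5, 1, 4, 8] cursor@7
After 6 (insert_after(74)): list=[7, 74, 5, 1, 4, 8] cursor@7
After 7 (delete_current): list=[74, 5, 1, 4, 8] cursor@74
After 8 (next): list=[74, 5, 1, 4, 8] cursor@5
After 9 (next): list=[74, 5, 1, 4, 8] cursor@1
After 10 (insert_after(23)): list=[74, 5, 1, 23, 4, 8] cursor@1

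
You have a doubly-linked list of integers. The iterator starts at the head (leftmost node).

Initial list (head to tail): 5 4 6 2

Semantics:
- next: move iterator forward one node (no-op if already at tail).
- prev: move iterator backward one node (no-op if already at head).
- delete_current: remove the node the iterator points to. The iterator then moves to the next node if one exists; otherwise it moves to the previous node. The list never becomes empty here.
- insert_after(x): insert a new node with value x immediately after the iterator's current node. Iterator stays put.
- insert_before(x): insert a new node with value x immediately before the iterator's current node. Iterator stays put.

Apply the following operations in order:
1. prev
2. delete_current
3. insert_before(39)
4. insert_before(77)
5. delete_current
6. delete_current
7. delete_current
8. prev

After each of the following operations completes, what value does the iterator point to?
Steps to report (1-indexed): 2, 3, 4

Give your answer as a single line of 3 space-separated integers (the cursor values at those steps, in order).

Answer: 4 4 4

Derivation:
After 1 (prev): list=[5, 4, 6, 2] cursor@5
After 2 (delete_current): list=[4, 6, 2] cursor@4
After 3 (insert_before(39)): list=[39, 4, 6, 2] cursor@4
After 4 (insert_before(77)): list=[39, 77, 4, 6, 2] cursor@4
After 5 (delete_current): list=[39, 77, 6, 2] cursor@6
After 6 (delete_current): list=[39, 77, 2] cursor@2
After 7 (delete_current): list=[39, 77] cursor@77
After 8 (prev): list=[39, 77] cursor@39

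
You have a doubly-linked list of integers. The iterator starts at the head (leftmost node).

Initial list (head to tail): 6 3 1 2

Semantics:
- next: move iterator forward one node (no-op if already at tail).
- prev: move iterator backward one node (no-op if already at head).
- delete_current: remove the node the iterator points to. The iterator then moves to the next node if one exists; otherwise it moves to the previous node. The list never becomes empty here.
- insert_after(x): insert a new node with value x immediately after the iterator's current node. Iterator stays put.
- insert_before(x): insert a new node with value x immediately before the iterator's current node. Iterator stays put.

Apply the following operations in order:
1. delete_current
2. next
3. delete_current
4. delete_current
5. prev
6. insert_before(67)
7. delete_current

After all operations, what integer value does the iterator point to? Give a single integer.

After 1 (delete_current): list=[3, 1, 2] cursor@3
After 2 (next): list=[3, 1, 2] cursor@1
After 3 (delete_current): list=[3, 2] cursor@2
After 4 (delete_current): list=[3] cursor@3
After 5 (prev): list=[3] cursor@3
After 6 (insert_before(67)): list=[67, 3] cursor@3
After 7 (delete_current): list=[67] cursor@67

Answer: 67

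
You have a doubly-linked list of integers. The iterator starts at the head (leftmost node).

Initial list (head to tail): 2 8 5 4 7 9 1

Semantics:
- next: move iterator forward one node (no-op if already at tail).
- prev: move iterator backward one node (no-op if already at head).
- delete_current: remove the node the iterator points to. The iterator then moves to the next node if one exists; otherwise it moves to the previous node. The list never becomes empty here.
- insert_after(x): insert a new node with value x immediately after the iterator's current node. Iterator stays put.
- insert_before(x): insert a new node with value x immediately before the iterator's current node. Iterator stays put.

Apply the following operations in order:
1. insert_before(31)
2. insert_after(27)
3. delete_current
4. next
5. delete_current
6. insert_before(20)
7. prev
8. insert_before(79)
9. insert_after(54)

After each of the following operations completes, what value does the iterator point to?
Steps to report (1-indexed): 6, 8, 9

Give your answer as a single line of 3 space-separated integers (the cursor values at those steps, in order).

After 1 (insert_before(31)): list=[31, 2, 8, 5, 4, 7, 9, 1] cursor@2
After 2 (insert_after(27)): list=[31, 2, 27, 8, 5, 4, 7, 9, 1] cursor@2
After 3 (delete_current): list=[31, 27, 8, 5, 4, 7, 9, 1] cursor@27
After 4 (next): list=[31, 27, 8, 5, 4, 7, 9, 1] cursor@8
After 5 (delete_current): list=[31, 27, 5, 4, 7, 9, 1] cursor@5
After 6 (insert_before(20)): list=[31, 27, 20, 5, 4, 7, 9, 1] cursor@5
After 7 (prev): list=[31, 27, 20, 5, 4, 7, 9, 1] cursor@20
After 8 (insert_before(79)): list=[31, 27, 79, 20, 5, 4, 7, 9, 1] cursor@20
After 9 (insert_after(54)): list=[31, 27, 79, 20, 54, 5, 4, 7, 9, 1] cursor@20

Answer: 5 20 20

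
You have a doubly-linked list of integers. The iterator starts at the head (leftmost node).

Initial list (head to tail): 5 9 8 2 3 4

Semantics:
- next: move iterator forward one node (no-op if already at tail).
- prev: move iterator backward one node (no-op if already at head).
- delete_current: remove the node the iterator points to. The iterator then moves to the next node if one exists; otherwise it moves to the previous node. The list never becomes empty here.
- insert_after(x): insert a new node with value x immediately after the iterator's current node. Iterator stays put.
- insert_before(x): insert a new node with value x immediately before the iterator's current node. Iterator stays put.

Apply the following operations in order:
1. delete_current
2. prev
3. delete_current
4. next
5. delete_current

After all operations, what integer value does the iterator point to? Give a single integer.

Answer: 3

Derivation:
After 1 (delete_current): list=[9, 8, 2, 3, 4] cursor@9
After 2 (prev): list=[9, 8, 2, 3, 4] cursor@9
After 3 (delete_current): list=[8, 2, 3, 4] cursor@8
After 4 (next): list=[8, 2, 3, 4] cursor@2
After 5 (delete_current): list=[8, 3, 4] cursor@3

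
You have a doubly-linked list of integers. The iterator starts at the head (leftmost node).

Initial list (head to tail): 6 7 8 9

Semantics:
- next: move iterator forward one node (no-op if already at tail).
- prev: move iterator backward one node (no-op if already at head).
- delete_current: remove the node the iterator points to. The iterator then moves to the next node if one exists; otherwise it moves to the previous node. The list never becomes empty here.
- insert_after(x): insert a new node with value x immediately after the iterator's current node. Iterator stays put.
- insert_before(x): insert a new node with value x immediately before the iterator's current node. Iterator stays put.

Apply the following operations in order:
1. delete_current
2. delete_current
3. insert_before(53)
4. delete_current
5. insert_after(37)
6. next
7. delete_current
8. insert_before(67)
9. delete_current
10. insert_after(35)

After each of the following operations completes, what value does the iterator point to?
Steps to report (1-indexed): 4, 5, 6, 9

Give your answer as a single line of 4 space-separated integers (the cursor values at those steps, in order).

Answer: 9 9 37 67

Derivation:
After 1 (delete_current): list=[7, 8, 9] cursor@7
After 2 (delete_current): list=[8, 9] cursor@8
After 3 (insert_before(53)): list=[53, 8, 9] cursor@8
After 4 (delete_current): list=[53, 9] cursor@9
After 5 (insert_after(37)): list=[53, 9, 37] cursor@9
After 6 (next): list=[53, 9, 37] cursor@37
After 7 (delete_current): list=[53, 9] cursor@9
After 8 (insert_before(67)): list=[53, 67, 9] cursor@9
After 9 (delete_current): list=[53, 67] cursor@67
After 10 (insert_after(35)): list=[53, 67, 35] cursor@67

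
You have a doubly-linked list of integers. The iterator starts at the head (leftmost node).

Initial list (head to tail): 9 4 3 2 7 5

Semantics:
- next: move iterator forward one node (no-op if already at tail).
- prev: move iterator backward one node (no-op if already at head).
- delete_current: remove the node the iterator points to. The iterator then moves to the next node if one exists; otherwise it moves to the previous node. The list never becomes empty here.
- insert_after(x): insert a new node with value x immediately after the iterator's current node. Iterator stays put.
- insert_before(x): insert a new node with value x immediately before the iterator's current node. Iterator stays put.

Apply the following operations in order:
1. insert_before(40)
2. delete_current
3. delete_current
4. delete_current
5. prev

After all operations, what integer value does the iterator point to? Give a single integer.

After 1 (insert_before(40)): list=[40, 9, 4, 3, 2, 7, 5] cursor@9
After 2 (delete_current): list=[40, 4, 3, 2, 7, 5] cursor@4
After 3 (delete_current): list=[40, 3, 2, 7, 5] cursor@3
After 4 (delete_current): list=[40, 2, 7, 5] cursor@2
After 5 (prev): list=[40, 2, 7, 5] cursor@40

Answer: 40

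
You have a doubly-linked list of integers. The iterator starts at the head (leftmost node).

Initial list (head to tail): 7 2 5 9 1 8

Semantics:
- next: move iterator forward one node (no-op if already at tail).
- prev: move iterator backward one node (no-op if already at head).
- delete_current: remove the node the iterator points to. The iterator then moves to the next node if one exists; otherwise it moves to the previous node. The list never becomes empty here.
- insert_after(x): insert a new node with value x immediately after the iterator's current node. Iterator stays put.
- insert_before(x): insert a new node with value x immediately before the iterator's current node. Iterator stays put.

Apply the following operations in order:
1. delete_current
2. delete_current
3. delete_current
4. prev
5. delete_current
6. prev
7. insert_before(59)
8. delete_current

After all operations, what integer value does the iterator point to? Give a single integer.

Answer: 8

Derivation:
After 1 (delete_current): list=[2, 5, 9, 1, 8] cursor@2
After 2 (delete_current): list=[5, 9, 1, 8] cursor@5
After 3 (delete_current): list=[9, 1, 8] cursor@9
After 4 (prev): list=[9, 1, 8] cursor@9
After 5 (delete_current): list=[1, 8] cursor@1
After 6 (prev): list=[1, 8] cursor@1
After 7 (insert_before(59)): list=[59, 1, 8] cursor@1
After 8 (delete_current): list=[59, 8] cursor@8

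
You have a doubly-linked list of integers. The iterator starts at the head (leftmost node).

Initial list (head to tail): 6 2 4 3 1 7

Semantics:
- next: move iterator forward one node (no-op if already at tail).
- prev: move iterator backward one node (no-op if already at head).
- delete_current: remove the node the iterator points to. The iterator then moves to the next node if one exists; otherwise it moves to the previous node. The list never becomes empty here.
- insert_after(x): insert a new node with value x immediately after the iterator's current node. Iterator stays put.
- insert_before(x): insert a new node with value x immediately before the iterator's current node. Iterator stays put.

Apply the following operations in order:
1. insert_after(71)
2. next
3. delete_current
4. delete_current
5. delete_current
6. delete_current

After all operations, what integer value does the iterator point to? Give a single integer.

After 1 (insert_after(71)): list=[6, 71, 2, 4, 3, 1, 7] cursor@6
After 2 (next): list=[6, 71, 2, 4, 3, 1, 7] cursor@71
After 3 (delete_current): list=[6, 2, 4, 3, 1, 7] cursor@2
After 4 (delete_current): list=[6, 4, 3, 1, 7] cursor@4
After 5 (delete_current): list=[6, 3, 1, 7] cursor@3
After 6 (delete_current): list=[6, 1, 7] cursor@1

Answer: 1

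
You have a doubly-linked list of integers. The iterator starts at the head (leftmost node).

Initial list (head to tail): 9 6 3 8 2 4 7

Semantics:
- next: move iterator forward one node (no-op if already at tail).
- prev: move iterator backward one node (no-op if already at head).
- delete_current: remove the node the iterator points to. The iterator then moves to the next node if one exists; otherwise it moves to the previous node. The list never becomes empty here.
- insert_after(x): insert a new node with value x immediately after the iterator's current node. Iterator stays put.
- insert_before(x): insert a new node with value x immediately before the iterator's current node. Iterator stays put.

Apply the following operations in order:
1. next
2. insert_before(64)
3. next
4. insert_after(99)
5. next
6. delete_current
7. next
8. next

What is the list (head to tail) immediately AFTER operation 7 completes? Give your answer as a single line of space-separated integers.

Answer: 9 64 6 3 8 2 4 7

Derivation:
After 1 (next): list=[9, 6, 3, 8, 2, 4, 7] cursor@6
After 2 (insert_before(64)): list=[9, 64, 6, 3, 8, 2, 4, 7] cursor@6
After 3 (next): list=[9, 64, 6, 3, 8, 2, 4, 7] cursor@3
After 4 (insert_after(99)): list=[9, 64, 6, 3, 99, 8, 2, 4, 7] cursor@3
After 5 (next): list=[9, 64, 6, 3, 99, 8, 2, 4, 7] cursor@99
After 6 (delete_current): list=[9, 64, 6, 3, 8, 2, 4, 7] cursor@8
After 7 (next): list=[9, 64, 6, 3, 8, 2, 4, 7] cursor@2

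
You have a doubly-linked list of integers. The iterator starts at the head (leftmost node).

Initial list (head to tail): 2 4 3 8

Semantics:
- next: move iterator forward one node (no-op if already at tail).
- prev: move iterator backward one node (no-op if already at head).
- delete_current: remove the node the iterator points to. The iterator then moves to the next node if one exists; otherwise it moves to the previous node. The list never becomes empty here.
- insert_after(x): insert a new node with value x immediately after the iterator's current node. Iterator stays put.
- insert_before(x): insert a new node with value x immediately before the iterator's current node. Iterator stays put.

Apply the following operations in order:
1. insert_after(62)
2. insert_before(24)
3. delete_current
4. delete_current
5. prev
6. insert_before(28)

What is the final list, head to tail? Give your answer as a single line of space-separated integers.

Answer: 28 24 4 3 8

Derivation:
After 1 (insert_after(62)): list=[2, 62, 4, 3, 8] cursor@2
After 2 (insert_before(24)): list=[24, 2, 62, 4, 3, 8] cursor@2
After 3 (delete_current): list=[24, 62, 4, 3, 8] cursor@62
After 4 (delete_current): list=[24, 4, 3, 8] cursor@4
After 5 (prev): list=[24, 4, 3, 8] cursor@24
After 6 (insert_before(28)): list=[28, 24, 4, 3, 8] cursor@24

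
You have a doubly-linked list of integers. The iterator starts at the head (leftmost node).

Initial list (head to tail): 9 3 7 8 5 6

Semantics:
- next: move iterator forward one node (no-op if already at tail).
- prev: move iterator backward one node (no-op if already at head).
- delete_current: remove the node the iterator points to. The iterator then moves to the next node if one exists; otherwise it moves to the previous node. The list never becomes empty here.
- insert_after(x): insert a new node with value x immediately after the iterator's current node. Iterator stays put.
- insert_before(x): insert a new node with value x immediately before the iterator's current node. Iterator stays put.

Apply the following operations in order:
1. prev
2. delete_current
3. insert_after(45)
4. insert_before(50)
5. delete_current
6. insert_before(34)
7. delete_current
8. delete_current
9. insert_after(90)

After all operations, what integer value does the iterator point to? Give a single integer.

Answer: 8

Derivation:
After 1 (prev): list=[9, 3, 7, 8, 5, 6] cursor@9
After 2 (delete_current): list=[3, 7, 8, 5, 6] cursor@3
After 3 (insert_after(45)): list=[3, 45, 7, 8, 5, 6] cursor@3
After 4 (insert_before(50)): list=[50, 3, 45, 7, 8, 5, 6] cursor@3
After 5 (delete_current): list=[50, 45, 7, 8, 5, 6] cursor@45
After 6 (insert_before(34)): list=[50, 34, 45, 7, 8, 5, 6] cursor@45
After 7 (delete_current): list=[50, 34, 7, 8, 5, 6] cursor@7
After 8 (delete_current): list=[50, 34, 8, 5, 6] cursor@8
After 9 (insert_after(90)): list=[50, 34, 8, 90, 5, 6] cursor@8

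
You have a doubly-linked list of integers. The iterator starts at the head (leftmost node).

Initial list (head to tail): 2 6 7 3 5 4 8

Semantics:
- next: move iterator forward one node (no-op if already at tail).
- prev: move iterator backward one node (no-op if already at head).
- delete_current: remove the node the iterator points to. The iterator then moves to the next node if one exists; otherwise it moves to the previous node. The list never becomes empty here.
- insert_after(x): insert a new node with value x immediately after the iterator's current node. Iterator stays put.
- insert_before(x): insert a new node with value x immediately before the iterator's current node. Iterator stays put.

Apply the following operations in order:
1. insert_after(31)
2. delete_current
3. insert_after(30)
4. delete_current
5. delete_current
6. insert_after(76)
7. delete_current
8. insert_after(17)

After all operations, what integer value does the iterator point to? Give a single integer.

Answer: 76

Derivation:
After 1 (insert_after(31)): list=[2, 31, 6, 7, 3, 5, 4, 8] cursor@2
After 2 (delete_current): list=[31, 6, 7, 3, 5, 4, 8] cursor@31
After 3 (insert_after(30)): list=[31, 30, 6, 7, 3, 5, 4, 8] cursor@31
After 4 (delete_current): list=[30, 6, 7, 3, 5, 4, 8] cursor@30
After 5 (delete_current): list=[6, 7, 3, 5, 4, 8] cursor@6
After 6 (insert_after(76)): list=[6, 76, 7, 3, 5, 4, 8] cursor@6
After 7 (delete_current): list=[76, 7, 3, 5, 4, 8] cursor@76
After 8 (insert_after(17)): list=[76, 17, 7, 3, 5, 4, 8] cursor@76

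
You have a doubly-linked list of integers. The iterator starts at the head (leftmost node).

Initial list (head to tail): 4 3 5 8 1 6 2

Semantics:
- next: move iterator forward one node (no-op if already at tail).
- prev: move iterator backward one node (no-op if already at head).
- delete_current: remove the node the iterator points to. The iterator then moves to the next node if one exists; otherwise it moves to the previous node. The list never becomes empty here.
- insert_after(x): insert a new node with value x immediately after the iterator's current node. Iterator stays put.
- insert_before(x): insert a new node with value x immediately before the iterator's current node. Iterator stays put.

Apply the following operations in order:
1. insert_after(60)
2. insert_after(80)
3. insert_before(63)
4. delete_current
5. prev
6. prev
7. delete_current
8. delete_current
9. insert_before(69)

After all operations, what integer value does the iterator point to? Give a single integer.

After 1 (insert_after(60)): list=[4, 60, 3, 5, 8, 1, 6, 2] cursor@4
After 2 (insert_after(80)): list=[4, 80, 60, 3, 5, 8, 1, 6, 2] cursor@4
After 3 (insert_before(63)): list=[63, 4, 80, 60, 3, 5, 8, 1, 6, 2] cursor@4
After 4 (delete_current): list=[63, 80, 60, 3, 5, 8, 1, 6, 2] cursor@80
After 5 (prev): list=[63, 80, 60, 3, 5, 8, 1, 6, 2] cursor@63
After 6 (prev): list=[63, 80, 60, 3, 5, 8, 1, 6, 2] cursor@63
After 7 (delete_current): list=[80, 60, 3, 5, 8, 1, 6, 2] cursor@80
After 8 (delete_current): list=[60, 3, 5, 8, 1, 6, 2] cursor@60
After 9 (insert_before(69)): list=[69, 60, 3, 5, 8, 1, 6, 2] cursor@60

Answer: 60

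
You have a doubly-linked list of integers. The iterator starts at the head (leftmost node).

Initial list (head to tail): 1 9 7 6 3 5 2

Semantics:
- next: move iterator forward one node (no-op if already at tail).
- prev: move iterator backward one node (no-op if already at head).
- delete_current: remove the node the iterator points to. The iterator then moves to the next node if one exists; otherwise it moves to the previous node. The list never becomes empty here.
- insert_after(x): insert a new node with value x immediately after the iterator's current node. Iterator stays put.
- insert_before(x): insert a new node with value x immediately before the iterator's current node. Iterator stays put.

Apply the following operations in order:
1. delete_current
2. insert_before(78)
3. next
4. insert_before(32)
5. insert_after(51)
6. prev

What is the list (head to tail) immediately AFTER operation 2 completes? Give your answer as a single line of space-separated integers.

After 1 (delete_current): list=[9, 7, 6, 3, 5, 2] cursor@9
After 2 (insert_before(78)): list=[78, 9, 7, 6, 3, 5, 2] cursor@9

Answer: 78 9 7 6 3 5 2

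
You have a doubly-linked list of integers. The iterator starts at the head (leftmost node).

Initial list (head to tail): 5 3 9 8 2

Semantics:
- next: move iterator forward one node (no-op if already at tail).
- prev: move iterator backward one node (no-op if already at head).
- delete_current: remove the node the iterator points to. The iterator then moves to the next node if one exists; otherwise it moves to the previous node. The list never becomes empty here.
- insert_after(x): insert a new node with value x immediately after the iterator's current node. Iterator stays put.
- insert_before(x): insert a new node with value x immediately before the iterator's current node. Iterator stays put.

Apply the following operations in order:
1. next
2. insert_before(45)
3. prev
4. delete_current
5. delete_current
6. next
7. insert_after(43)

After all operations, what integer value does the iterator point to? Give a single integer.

After 1 (next): list=[5, 3, 9, 8, 2] cursor@3
After 2 (insert_before(45)): list=[5, 45, 3, 9, 8, 2] cursor@3
After 3 (prev): list=[5, 45, 3, 9, 8, 2] cursor@45
After 4 (delete_current): list=[5, 3, 9, 8, 2] cursor@3
After 5 (delete_current): list=[5, 9, 8, 2] cursor@9
After 6 (next): list=[5, 9, 8, 2] cursor@8
After 7 (insert_after(43)): list=[5, 9, 8, 43, 2] cursor@8

Answer: 8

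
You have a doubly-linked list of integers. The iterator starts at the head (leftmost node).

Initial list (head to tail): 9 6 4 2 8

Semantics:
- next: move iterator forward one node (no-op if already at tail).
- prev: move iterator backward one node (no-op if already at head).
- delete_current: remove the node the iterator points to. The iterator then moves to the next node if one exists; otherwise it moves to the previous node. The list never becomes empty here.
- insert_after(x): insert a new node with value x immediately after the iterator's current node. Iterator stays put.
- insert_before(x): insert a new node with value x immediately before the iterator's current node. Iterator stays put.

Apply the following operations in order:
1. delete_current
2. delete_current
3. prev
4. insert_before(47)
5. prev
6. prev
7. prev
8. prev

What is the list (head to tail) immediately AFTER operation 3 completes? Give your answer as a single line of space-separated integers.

After 1 (delete_current): list=[6, 4, 2, 8] cursor@6
After 2 (delete_current): list=[4, 2, 8] cursor@4
After 3 (prev): list=[4, 2, 8] cursor@4

Answer: 4 2 8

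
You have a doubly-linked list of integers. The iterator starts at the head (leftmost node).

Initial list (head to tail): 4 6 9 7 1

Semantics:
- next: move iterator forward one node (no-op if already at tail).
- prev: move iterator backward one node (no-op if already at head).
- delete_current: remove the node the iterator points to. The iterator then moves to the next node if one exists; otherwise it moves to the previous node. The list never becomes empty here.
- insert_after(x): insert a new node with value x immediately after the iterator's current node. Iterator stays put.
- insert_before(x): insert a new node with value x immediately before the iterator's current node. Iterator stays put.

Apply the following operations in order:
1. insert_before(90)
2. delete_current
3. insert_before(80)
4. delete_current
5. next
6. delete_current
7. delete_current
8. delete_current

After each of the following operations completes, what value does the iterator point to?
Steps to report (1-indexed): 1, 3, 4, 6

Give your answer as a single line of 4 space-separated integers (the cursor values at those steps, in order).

Answer: 4 6 9 1

Derivation:
After 1 (insert_before(90)): list=[90, 4, 6, 9, 7, 1] cursor@4
After 2 (delete_current): list=[90, 6, 9, 7, 1] cursor@6
After 3 (insert_before(80)): list=[90, 80, 6, 9, 7, 1] cursor@6
After 4 (delete_current): list=[90, 80, 9, 7, 1] cursor@9
After 5 (next): list=[90, 80, 9, 7, 1] cursor@7
After 6 (delete_current): list=[90, 80, 9, 1] cursor@1
After 7 (delete_current): list=[90, 80, 9] cursor@9
After 8 (delete_current): list=[90, 80] cursor@80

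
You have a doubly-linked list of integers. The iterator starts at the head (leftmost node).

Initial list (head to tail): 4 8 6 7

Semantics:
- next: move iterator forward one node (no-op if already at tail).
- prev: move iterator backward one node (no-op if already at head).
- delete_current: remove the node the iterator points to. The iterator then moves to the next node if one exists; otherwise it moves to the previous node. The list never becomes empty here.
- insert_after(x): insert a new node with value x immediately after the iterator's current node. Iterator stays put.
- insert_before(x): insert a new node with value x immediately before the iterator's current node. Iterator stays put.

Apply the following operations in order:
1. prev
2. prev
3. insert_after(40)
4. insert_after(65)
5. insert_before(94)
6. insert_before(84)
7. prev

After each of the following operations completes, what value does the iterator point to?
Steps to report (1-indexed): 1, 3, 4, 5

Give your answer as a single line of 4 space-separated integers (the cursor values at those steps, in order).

After 1 (prev): list=[4, 8, 6, 7] cursor@4
After 2 (prev): list=[4, 8, 6, 7] cursor@4
After 3 (insert_after(40)): list=[4, 40, 8, 6, 7] cursor@4
After 4 (insert_after(65)): list=[4, 65, 40, 8, 6, 7] cursor@4
After 5 (insert_before(94)): list=[94, 4, 65, 40, 8, 6, 7] cursor@4
After 6 (insert_before(84)): list=[94, 84, 4, 65, 40, 8, 6, 7] cursor@4
After 7 (prev): list=[94, 84, 4, 65, 40, 8, 6, 7] cursor@84

Answer: 4 4 4 4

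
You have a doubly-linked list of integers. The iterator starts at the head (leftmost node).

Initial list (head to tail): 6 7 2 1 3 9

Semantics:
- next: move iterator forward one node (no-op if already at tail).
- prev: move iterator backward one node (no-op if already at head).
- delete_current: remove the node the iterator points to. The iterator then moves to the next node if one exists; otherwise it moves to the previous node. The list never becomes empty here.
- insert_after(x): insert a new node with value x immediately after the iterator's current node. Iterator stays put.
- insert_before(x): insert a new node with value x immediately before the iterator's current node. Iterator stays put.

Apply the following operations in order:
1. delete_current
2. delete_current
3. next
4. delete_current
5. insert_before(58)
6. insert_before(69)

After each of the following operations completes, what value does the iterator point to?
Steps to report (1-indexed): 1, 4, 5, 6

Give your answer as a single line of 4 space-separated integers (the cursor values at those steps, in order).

Answer: 7 3 3 3

Derivation:
After 1 (delete_current): list=[7, 2, 1, 3, 9] cursor@7
After 2 (delete_current): list=[2, 1, 3, 9] cursor@2
After 3 (next): list=[2, 1, 3, 9] cursor@1
After 4 (delete_current): list=[2, 3, 9] cursor@3
After 5 (insert_before(58)): list=[2, 58, 3, 9] cursor@3
After 6 (insert_before(69)): list=[2, 58, 69, 3, 9] cursor@3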